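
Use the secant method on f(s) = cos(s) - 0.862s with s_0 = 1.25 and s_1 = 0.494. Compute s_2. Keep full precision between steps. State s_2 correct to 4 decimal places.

0.7765

f(s_0) = -0.762178, f(s_1) = 0.454615
s_2 = 0.494000 - (0.454615)·(0.494000 - 1.250000)/(0.454615 - (-0.762178)) = 0.776455; f(s_2) = 0.044098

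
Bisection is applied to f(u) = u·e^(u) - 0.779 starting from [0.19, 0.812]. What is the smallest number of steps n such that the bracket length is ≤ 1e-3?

Initial width b − a = 0.812 − 0.19 = 0.622000.
After n steps the width is (b−a)/2^n; need (b−a)/2^n ≤ 1e-3.
So n ≥ log₂(0.622000/1e-3) = log₂(622.0000) ≈ 9.2808.
Hence n = 10.

10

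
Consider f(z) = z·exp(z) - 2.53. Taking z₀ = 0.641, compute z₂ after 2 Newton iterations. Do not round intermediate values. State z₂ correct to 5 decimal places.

f'(z) = (z + 1)·exp(z)
z_0 = 0.641000: f = -1.313140, f' = 3.115239 → z_1 = 0.641000 - (-1.313140)/(3.115239) = 1.062521
z_1 = 1.062521: f = 0.544573, f' = 5.968230 → z_2 = 1.062521 - (0.544573)/(5.968230) = 0.971276

0.97128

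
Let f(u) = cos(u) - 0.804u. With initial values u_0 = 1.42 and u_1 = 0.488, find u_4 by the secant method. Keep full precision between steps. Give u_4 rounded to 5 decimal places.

f(u_0) = -0.991455, f(u_1) = 0.490920
u_2 = 0.488000 - (0.490920)·(0.488000 - 1.420000)/(0.490920 - (-0.991455)) = 0.796652; f(u_2) = 0.058597
u_3 = 0.796652 - (0.058597)·(0.796652 - 0.488000)/(0.058597 - (0.490920)) = 0.838486; f(u_3) = -0.005553
u_4 = 0.838486 - (-0.005553)·(0.838486 - 0.796652)/(-0.005553 - (0.058597)) = 0.834865; f(u_4) = 0.000047

0.83486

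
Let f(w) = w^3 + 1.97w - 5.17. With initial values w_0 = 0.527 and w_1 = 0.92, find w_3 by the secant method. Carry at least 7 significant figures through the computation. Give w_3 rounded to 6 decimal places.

f(w_0) = -3.985447, f(w_1) = -2.578912
w_2 = 0.920000 - (-2.578912)·(0.920000 - 0.527000)/(-2.578912 - (-3.985447)) = 1.640574; f(w_2) = 2.477508
w_3 = 1.640574 - (2.477508)·(1.640574 - 0.920000)/(2.477508 - (-2.578912)) = 1.287512; f(w_3) = -0.499307

1.287512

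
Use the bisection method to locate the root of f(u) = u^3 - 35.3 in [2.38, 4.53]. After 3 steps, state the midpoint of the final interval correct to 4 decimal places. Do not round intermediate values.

f(2.380000) = -21.818728, f(4.530000) = 57.659677 (opposite signs)
step 1: m = 3.455000, f(m) = 5.942421 > 0 → root in [2.380000, 3.455000]
step 2: m = 2.917500, f(m) = -10.466805 < 0 → root in [2.917500, 3.455000]
step 3: m = 3.186250, f(m) = -2.952588 < 0 → root in [3.186250, 3.455000]
Midpoint of [3.186250, 3.455000] = 3.320625

3.3206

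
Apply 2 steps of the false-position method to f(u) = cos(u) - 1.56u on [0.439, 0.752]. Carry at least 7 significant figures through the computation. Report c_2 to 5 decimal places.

f(0.439000) = 0.220337, f(0.752000) = -0.442796
step 1: c = 0.543000, f(c) = 0.009083 > 0 → new bracket [0.543000, 0.752000]
step 2: c = 0.547201, f(c) = 0.000351 > 0 → new bracket [0.547201, 0.752000]

0.54720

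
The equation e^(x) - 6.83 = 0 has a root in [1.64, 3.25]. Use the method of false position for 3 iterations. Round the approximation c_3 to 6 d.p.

f(1.640000) = -1.674830, f(3.250000) = 18.960340
step 1: c = 1.770674, f(c) = -0.955189 < 0 → new bracket [1.770674, 3.250000]
step 2: c = 1.841625, f(c) = -0.523219 < 0 → new bracket [1.841625, 3.250000]
step 3: c = 1.879446, f(c) = -0.280122 < 0 → new bracket [1.879446, 3.250000]

1.879446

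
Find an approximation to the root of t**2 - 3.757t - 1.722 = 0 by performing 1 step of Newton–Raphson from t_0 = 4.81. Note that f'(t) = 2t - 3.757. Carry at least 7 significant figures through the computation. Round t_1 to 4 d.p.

4.2398

Newton update: t ← t − f(t)/f'(t).
t_0 = 4.810000: f = 3.342930, f' = 5.863000 → t_1 = 4.810000 - (3.342930)/(5.863000) = 4.239826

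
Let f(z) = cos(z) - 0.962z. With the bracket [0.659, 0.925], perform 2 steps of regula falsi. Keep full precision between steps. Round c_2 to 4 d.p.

False-position update: c = (a·f(b) − b·f(a))/(f(b) − f(a)); replace the endpoint whose sign matches f(c).
f(0.659000) = 0.156647, f(0.925000) = -0.288015
step 1: c = 0.752707, f(c) = 0.005736 > 0 → new bracket [0.752707, 0.925000]
step 2: c = 0.756072, f(c) = 0.000196 > 0 → new bracket [0.756072, 0.925000]

0.7561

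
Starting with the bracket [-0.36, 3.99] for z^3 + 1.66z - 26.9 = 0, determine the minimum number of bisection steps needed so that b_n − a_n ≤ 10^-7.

Initial width b − a = 3.99 − -0.36 = 4.350000.
After n steps the width is (b−a)/2^n; need (b−a)/2^n ≤ 10^-7.
So n ≥ log₂(4.350000/10^-7) = log₂(43500000.0000) ≈ 25.3745.
Hence n = 26.

26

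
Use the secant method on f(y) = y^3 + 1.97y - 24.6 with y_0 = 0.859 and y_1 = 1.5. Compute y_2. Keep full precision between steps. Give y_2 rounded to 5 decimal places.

4.42489

f(y_0) = -22.273930, f(y_1) = -18.270000
y_2 = 1.500000 - (-18.270000)·(1.500000 - 0.859000)/(-18.270000 - (-22.273930)) = 4.424894; f(y_2) = 70.755058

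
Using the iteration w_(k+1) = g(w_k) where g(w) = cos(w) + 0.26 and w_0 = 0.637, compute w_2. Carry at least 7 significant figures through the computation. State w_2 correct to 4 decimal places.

0.7455

w_1 = g(0.637000) = 1.063884
w_2 = g(1.063884) = 0.745480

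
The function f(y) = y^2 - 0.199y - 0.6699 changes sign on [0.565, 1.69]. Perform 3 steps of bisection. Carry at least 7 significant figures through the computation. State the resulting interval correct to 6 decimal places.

f(0.565000) = -0.463110, f(1.690000) = 1.849890 (opposite signs)
step 1: m = 1.127500, f(m) = 0.376984 > 0 → root in [0.565000, 1.127500]
step 2: m = 0.846250, f(m) = -0.122165 < 0 → root in [0.846250, 1.127500]
step 3: m = 0.986875, f(m) = 0.107634 > 0 → root in [0.846250, 0.986875]

[0.846250, 0.986875]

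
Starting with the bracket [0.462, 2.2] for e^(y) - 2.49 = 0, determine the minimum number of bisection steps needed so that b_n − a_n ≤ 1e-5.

18

Initial width b − a = 2.2 − 0.462 = 1.738000.
After n steps the width is (b−a)/2^n; need (b−a)/2^n ≤ 1e-5.
So n ≥ log₂(1.738000/1e-5) = log₂(173800.0000) ≈ 17.4071.
Hence n = 18.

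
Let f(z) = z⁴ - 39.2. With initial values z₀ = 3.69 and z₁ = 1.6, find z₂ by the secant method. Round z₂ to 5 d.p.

f(z_0) = 146.198179, f(z_1) = -32.646400
z_2 = 1.600000 - (-32.646400)·(1.600000 - 3.690000)/(-32.646400 - (146.198179)) = 1.981510; f(z_2) = -23.783529

1.98151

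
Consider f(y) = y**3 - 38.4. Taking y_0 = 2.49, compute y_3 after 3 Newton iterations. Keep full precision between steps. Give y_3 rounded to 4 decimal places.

3.3740

Newton update: y ← y − f(y)/f'(y).
f'(y) = 3y**2
y_0 = 2.490000: f = -22.961751, f' = 18.600300 → y_1 = 2.490000 - (-22.961751)/(18.600300) = 3.724483
y_1 = 3.724483: f = 13.265178, f' = 41.615317 → y_2 = 3.724483 - (13.265178)/(41.615317) = 3.405726
y_2 = 3.405726: f = 1.102903, f' = 34.796903 → y_3 = 3.405726 - (1.102903)/(34.796903) = 3.374030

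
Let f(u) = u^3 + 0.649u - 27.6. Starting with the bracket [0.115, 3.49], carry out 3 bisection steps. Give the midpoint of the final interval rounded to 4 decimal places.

2.8572

f(0.115000) = -27.523844, f(3.490000) = 17.173559 (opposite signs)
step 1: m = 1.802500, f(m) = -20.573844 < 0 → root in [1.802500, 3.490000]
step 2: m = 2.646250, f(m) = -7.351850 < 0 → root in [2.646250, 3.490000]
step 3: m = 3.068125, f(m) = 3.272673 > 0 → root in [2.646250, 3.068125]
Midpoint of [2.646250, 3.068125] = 2.857188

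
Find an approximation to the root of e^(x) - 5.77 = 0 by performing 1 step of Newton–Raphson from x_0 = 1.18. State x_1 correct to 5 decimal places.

f'(x) = e^(x)
x_0 = 1.180000: f = -2.515626, f' = 3.254374 → x_1 = 1.180000 - (-2.515626)/(3.254374) = 1.952998

1.95300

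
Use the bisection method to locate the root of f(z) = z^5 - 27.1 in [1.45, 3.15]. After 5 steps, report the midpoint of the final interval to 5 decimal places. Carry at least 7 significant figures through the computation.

1.95469

f(1.450000) = -20.690266, f(3.150000) = 283.036420 (opposite signs)
step 1: m = 2.300000, f(m) = 37.263430 > 0 → root in [1.450000, 2.300000]
step 2: m = 1.875000, f(m) = -3.925714 < 0 → root in [1.875000, 2.300000]
step 3: m = 2.087500, f(m) = 12.539888 > 0 → root in [1.875000, 2.087500]
step 4: m = 1.981250, f(m) = 3.427863 > 0 → root in [1.875000, 1.981250]
step 5: m = 1.928125, f(m) = -0.451306 < 0 → root in [1.928125, 1.981250]
Midpoint of [1.928125, 1.981250] = 1.954687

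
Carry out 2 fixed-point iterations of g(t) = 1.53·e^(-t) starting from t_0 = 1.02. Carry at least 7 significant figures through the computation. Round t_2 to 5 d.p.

t_1 = g(1.020000) = 0.551710
t_2 = g(0.551710) = 0.881225

0.88122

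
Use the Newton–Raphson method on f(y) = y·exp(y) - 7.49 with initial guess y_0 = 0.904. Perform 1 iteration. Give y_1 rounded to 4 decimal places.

f'(y) = (y + 1)·exp(y)
y_0 = 0.904000: f = -5.257607, f' = 4.701854 → y_1 = 0.904000 - (-5.257607)/(4.701854) = 2.022199

2.0222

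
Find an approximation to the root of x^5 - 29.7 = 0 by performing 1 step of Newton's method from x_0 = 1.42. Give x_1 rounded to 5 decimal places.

2.59694

Newton update: x ← x − f(x)/f'(x).
f'(x) = 5x^4
x_0 = 1.420000: f = -23.926466, f' = 20.329345 → x_1 = 1.420000 - (-23.926466)/(20.329345) = 2.596942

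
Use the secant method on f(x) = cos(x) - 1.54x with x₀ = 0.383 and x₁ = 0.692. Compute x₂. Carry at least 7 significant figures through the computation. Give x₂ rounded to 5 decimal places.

f(x_0) = 0.337728, f(x_1) = -0.295709
x_2 = 0.692000 - (-0.295709)·(0.692000 - 0.383000)/(-0.295709 - (0.337728)) = 0.547749; f(x_2) = 0.010166

0.54775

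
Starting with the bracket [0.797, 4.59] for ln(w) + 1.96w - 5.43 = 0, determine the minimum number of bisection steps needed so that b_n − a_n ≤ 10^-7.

Initial width b − a = 4.59 − 0.797 = 3.793000.
After n steps the width is (b−a)/2^n; need (b−a)/2^n ≤ 10^-7.
So n ≥ log₂(3.793000/10^-7) = log₂(37930000.0000) ≈ 25.1768.
Hence n = 26.

26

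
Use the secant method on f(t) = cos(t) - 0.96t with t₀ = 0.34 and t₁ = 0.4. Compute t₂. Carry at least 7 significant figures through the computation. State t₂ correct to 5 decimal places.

f(t_0) = 0.616355, f(t_1) = 0.537061
t_2 = 0.400000 - (0.537061)·(0.400000 - 0.340000)/(0.537061 - (0.616355)) = 0.806384; f(t_2) = -0.082015

0.80638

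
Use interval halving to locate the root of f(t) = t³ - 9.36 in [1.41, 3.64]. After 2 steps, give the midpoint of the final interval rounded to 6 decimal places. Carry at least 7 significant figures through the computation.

f(1.410000) = -6.556779, f(3.640000) = 38.868544 (opposite signs)
step 1: m = 2.525000, f(m) = 6.738453 > 0 → root in [1.410000, 2.525000]
step 2: m = 1.967500, f(m) = -1.743697 < 0 → root in [1.967500, 2.525000]
Midpoint of [1.967500, 2.525000] = 2.246250

2.246250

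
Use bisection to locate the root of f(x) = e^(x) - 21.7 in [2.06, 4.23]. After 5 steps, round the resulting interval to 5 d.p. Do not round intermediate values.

[3.07719, 3.14500]

f(2.060000) = -13.854030, f(4.230000) = 47.017232 (opposite signs)
step 1: m = 3.145000, f(m) = 1.519675 > 0 → root in [2.060000, 3.145000]
step 2: m = 2.602500, f(m) = -8.202561 < 0 → root in [2.602500, 3.145000]
step 3: m = 2.873750, f(m) = -3.996719 < 0 → root in [2.873750, 3.145000]
step 4: m = 3.009375, f(m) = -1.425276 < 0 → root in [3.009375, 3.145000]
step 5: m = 3.077188, f(m) = -0.002707 < 0 → root in [3.077188, 3.145000]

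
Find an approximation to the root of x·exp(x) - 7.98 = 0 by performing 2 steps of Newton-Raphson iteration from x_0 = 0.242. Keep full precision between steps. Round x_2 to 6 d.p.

4.263462

f'(x) = (x + 1)·exp(x)
x_0 = 0.242000: f = -7.671742, f' = 1.582052 → x_1 = 0.242000 - (-7.671742)/(1.582052) = 5.091234
x_1 = 5.091234: f = 819.805380, f' = 990.375712 → x_2 = 5.091234 - (819.805380)/(990.375712) = 4.263462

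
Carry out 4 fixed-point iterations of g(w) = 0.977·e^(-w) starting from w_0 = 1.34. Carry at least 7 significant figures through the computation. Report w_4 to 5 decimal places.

w_1 = g(1.340000) = 0.255823
w_2 = g(0.255823) = 0.756470
w_3 = g(0.756470) = 0.458526
w_4 = g(0.458526) = 0.617674

0.61767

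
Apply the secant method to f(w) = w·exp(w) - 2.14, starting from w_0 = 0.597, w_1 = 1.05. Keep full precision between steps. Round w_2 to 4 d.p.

0.8465

Secant update: w_(k+1) = w_k − f(w_k)·(w_k − w_(k-1))/(f(w_k) − f(w_(k-1))).
f(w_0) = -1.055454, f(w_1) = 0.860534
w_2 = 1.050000 - (0.860534)·(1.050000 - 0.597000)/(0.860534 - (-1.055454)) = 0.846543; f(w_2) = -0.166225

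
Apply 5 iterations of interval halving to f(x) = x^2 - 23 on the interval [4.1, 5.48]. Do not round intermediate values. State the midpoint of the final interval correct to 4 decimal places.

4.8116

f(4.100000) = -6.190000, f(5.480000) = 7.030400 (opposite signs)
step 1: m = 4.790000, f(m) = -0.055900 < 0 → root in [4.790000, 5.480000]
step 2: m = 5.135000, f(m) = 3.368225 > 0 → root in [4.790000, 5.135000]
step 3: m = 4.962500, f(m) = 1.626406 > 0 → root in [4.790000, 4.962500]
step 4: m = 4.876250, f(m) = 0.777814 > 0 → root in [4.790000, 4.876250]
step 5: m = 4.833125, f(m) = 0.359097 > 0 → root in [4.790000, 4.833125]
Midpoint of [4.790000, 4.833125] = 4.811563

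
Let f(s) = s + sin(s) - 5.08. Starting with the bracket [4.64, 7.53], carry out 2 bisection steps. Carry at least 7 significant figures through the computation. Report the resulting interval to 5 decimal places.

f(4.640000) = -1.437381, f(7.530000) = 3.397975 (opposite signs)
step 1: m = 6.085000, f(m) = 0.808110 > 0 → root in [4.640000, 6.085000]
step 2: m = 5.362500, f(m) = -0.513517 < 0 → root in [5.362500, 6.085000]

[5.36250, 6.08500]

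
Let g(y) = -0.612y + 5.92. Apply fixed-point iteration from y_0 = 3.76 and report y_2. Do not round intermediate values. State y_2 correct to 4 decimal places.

y_1 = g(3.760000) = 3.618880
y_2 = g(3.618880) = 3.705245

3.7052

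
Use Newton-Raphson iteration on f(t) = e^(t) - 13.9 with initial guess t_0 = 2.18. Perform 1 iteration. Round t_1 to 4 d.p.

2.7513

f'(t) = e^(t)
t_0 = 2.180000: f = -5.053694, f' = 8.846306 → t_1 = 2.180000 - (-5.053694)/(8.846306) = 2.751277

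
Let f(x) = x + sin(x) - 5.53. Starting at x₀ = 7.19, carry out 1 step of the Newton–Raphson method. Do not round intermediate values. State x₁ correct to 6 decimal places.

5.675671

f'(x) = 1 + cos(x)
x_0 = 7.190000: f = 2.447545, f' = 1.616257 → x_1 = 7.190000 - (2.447545)/(1.616257) = 5.675671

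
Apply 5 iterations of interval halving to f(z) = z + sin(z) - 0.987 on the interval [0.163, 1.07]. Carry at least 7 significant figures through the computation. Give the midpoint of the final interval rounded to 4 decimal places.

f(0.163000) = -0.661721, f(1.070000) = 0.960201 (opposite signs)
step 1: m = 0.616500, f(m) = 0.207683 > 0 → root in [0.163000, 0.616500]
step 2: m = 0.389750, f(m) = -0.217293 < 0 → root in [0.389750, 0.616500]
step 3: m = 0.503125, f(m) = -0.001709 < 0 → root in [0.503125, 0.616500]
step 4: m = 0.559813, f(m) = 0.103840 > 0 → root in [0.503125, 0.559813]
step 5: m = 0.531469, f(m) = 0.051269 > 0 → root in [0.503125, 0.531469]
Midpoint of [0.503125, 0.531469] = 0.517297

0.5173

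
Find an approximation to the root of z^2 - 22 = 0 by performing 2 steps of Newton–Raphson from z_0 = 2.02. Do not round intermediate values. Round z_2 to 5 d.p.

Newton update: z ← z − f(z)/f'(z).
f'(z) = 2z
z_0 = 2.020000: f = -17.919600, f' = 4.040000 → z_1 = 2.020000 - (-17.919600)/(4.040000) = 6.455545
z_1 = 6.455545: f = 19.674055, f' = 12.911089 → z_2 = 6.455545 - (19.674055)/(12.911089) = 4.931734

4.93173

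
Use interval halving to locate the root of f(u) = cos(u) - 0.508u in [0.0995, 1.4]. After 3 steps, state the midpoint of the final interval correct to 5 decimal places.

0.99359

f(0.099500) = 0.944508, f(1.400000) = -0.541233 (opposite signs)
step 1: m = 0.749750, f(m) = 0.350986 > 0 → root in [0.749750, 1.400000]
step 2: m = 1.074875, f(m) = -0.070194 < 0 → root in [0.749750, 1.074875]
step 3: m = 0.912312, f(m) = 0.148464 > 0 → root in [0.912312, 1.074875]
Midpoint of [0.912312, 1.074875] = 0.993594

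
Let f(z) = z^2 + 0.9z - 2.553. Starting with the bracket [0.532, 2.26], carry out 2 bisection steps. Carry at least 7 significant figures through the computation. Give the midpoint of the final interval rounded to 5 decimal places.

1.18000

f(0.532000) = -1.791176, f(2.260000) = 4.588600 (opposite signs)
step 1: m = 1.396000, f(m) = 0.652216 > 0 → root in [0.532000, 1.396000]
step 2: m = 0.964000, f(m) = -0.756104 < 0 → root in [0.964000, 1.396000]
Midpoint of [0.964000, 1.396000] = 1.180000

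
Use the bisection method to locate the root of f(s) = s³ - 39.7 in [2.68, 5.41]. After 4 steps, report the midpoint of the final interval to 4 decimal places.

3.4478

f(2.680000) = -20.451168, f(5.410000) = 118.640421 (opposite signs)
step 1: m = 4.045000, f(m) = 26.484391 > 0 → root in [2.680000, 4.045000]
step 2: m = 3.362500, f(m) = -1.682209 < 0 → root in [3.362500, 4.045000]
step 3: m = 3.703750, f(m) = 11.107169 > 0 → root in [3.362500, 3.703750]
step 4: m = 3.533125, f(m) = 4.403901 > 0 → root in [3.362500, 3.533125]
Midpoint of [3.362500, 3.533125] = 3.447812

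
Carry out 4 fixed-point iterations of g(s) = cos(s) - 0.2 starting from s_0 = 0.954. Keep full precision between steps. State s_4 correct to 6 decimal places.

0.654777

s_1 = g(0.954000) = 0.378425
s_2 = g(0.378425) = 0.729248
s_3 = g(0.729248) = 0.545676
s_4 = g(0.545676) = 0.654777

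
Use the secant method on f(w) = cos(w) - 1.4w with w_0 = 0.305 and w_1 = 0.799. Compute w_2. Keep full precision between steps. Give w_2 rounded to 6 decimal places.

f(w_0) = 0.526847, f(w_1) = -0.421176
w_2 = 0.799000 - (-0.421176)·(0.799000 - 0.305000)/(-0.421176 - (0.526847)) = 0.579532; f(w_2) = 0.025375

0.579532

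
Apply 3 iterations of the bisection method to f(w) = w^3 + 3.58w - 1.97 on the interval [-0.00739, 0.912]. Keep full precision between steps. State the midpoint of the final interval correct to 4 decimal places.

f(-0.007390) = -1.996457, f(0.912000) = 2.053511 (opposite signs)
step 1: m = 0.452305, f(m) = -0.258216 < 0 → root in [0.452305, 0.912000]
step 2: m = 0.682153, f(m) = 0.789533 > 0 → root in [0.452305, 0.682153]
step 3: m = 0.567229, f(m) = 0.243184 > 0 → root in [0.452305, 0.567229]
Midpoint of [0.452305, 0.567229] = 0.509767

0.5098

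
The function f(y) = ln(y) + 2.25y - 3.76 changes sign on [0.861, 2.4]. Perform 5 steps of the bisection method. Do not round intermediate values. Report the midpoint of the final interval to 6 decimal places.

f(0.861000) = -1.972411, f(2.400000) = 2.515469 (opposite signs)
step 1: m = 1.630500, f(m) = 0.397512 > 0 → root in [0.861000, 1.630500]
step 2: m = 1.245750, f(m) = -0.737325 < 0 → root in [1.245750, 1.630500]
step 3: m = 1.438125, f(m) = -0.160879 < 0 → root in [1.438125, 1.630500]
step 4: m = 1.534312, f(m) = 0.120286 > 0 → root in [1.438125, 1.534312]
step 5: m = 1.486219, f(m) = -0.019773 < 0 → root in [1.486219, 1.534312]
Midpoint of [1.486219, 1.534312] = 1.510266

1.510266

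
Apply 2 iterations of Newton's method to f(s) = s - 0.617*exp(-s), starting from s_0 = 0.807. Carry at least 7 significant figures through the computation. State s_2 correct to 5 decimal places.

0.40957

Newton update: s ← s − f(s)/f'(s).
f'(s) = 1 + 0.617*exp(-s)
s_0 = 0.807000: f = 0.531698, f' = 1.275302 → s_1 = 0.807000 - (0.531698)/(1.275302) = 0.390081
s_1 = 0.390081: f = -0.027630, f' = 1.417710 → s_2 = 0.390081 - (-0.027630)/(1.417710) = 0.409570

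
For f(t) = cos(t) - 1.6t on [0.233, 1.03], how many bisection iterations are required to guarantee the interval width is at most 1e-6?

20

Initial width b − a = 1.03 − 0.233 = 0.797000.
After n steps the width is (b−a)/2^n; need (b−a)/2^n ≤ 1e-6.
So n ≥ log₂(0.797000/1e-6) = log₂(797000.0000) ≈ 19.6042.
Hence n = 20.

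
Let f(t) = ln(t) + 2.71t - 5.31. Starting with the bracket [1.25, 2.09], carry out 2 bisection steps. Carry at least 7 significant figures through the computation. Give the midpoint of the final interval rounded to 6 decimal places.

f(1.250000) = -1.699356, f(2.090000) = 1.091064 (opposite signs)
step 1: m = 1.670000, f(m) = -0.271476 < 0 → root in [1.670000, 2.090000]
step 2: m = 1.880000, f(m) = 0.416072 > 0 → root in [1.670000, 1.880000]
Midpoint of [1.670000, 1.880000] = 1.775000

1.775000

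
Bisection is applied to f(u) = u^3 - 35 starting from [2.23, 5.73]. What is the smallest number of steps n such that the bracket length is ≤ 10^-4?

16

Initial width b − a = 5.73 − 2.23 = 3.500000.
After n steps the width is (b−a)/2^n; need (b−a)/2^n ≤ 10^-4.
So n ≥ log₂(3.500000/10^-4) = log₂(35000.0000) ≈ 15.0951.
Hence n = 16.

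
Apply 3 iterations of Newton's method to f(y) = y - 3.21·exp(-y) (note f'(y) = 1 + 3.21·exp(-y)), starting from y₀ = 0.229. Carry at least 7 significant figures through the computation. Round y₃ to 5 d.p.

1.08481

Newton update: y ← y − f(y)/f'(y).
y_0 = 0.229000: f = -2.324005, f' = 3.553005 → y_1 = 0.229000 - (-2.324005)/(3.553005) = 0.883096
y_1 = 0.883096: f = -0.444242, f' = 2.327338 → y_2 = 0.883096 - (-0.444242)/(2.327338) = 1.073976
y_2 = 1.073976: f = -0.022713, f' = 2.096689 → y_3 = 1.073976 - (-0.022713)/(2.096689) = 1.084808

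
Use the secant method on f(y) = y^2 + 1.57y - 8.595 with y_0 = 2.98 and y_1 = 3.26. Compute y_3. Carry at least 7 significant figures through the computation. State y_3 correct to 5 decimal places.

2.26329

f(y_0) = 4.964000, f(y_1) = 7.150800
y_2 = 3.260000 - (7.150800)·(3.260000 - 2.980000)/(7.150800 - (4.964000)) = 2.344405; f(y_2) = 0.581948
y_3 = 2.344405 - (0.581948)·(2.344405 - 3.260000)/(0.581948 - (7.150800)) = 2.263290; f(y_3) = 0.080848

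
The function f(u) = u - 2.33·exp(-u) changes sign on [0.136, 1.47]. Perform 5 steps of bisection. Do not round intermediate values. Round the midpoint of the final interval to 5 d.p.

0.90722

f(0.136000) = -1.897723, f(1.470000) = 0.934274 (opposite signs)
step 1: m = 0.803000, f(m) = -0.240800 < 0 → root in [0.803000, 1.470000]
step 2: m = 1.136500, f(m) = 0.388709 > 0 → root in [0.803000, 1.136500]
step 3: m = 0.969750, f(m) = 0.086266 > 0 → root in [0.803000, 0.969750]
step 4: m = 0.886375, f(m) = -0.073928 < 0 → root in [0.886375, 0.969750]
step 5: m = 0.928062, f(m) = 0.006969 > 0 → root in [0.886375, 0.928062]
Midpoint of [0.886375, 0.928062] = 0.907219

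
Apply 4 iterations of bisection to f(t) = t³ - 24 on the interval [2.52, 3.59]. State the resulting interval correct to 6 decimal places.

[2.854375, 2.921250]

f(2.520000) = -7.996992, f(3.590000) = 22.268279 (opposite signs)
step 1: m = 3.055000, f(m) = 4.512391 > 0 → root in [2.520000, 3.055000]
step 2: m = 2.787500, f(m) = -2.340689 < 0 → root in [2.787500, 3.055000]
step 3: m = 2.921250, f(m) = 0.929076 > 0 → root in [2.787500, 2.921250]
step 4: m = 2.854375, f(m) = -0.744103 < 0 → root in [2.854375, 2.921250]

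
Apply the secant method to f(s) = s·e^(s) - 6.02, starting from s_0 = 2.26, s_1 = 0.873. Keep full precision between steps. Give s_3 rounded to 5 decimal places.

f(s_0) = 15.637782, f(s_1) = -3.929966
s_2 = 0.873000 - (-3.929966)·(0.873000 - 2.260000)/(-3.929966 - (15.637782)) = 1.151564; f(s_2) = -2.377449
s_3 = 1.151564 - (-2.377449)·(1.151564 - 0.873000)/(-2.377449 - (-3.929966)) = 1.578142; f(s_3) = 1.627591

1.57814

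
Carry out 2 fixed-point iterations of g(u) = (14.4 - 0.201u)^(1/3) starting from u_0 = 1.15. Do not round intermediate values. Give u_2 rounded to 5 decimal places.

2.40518

u_1 = g(1.150000) = 2.419793
u_2 = g(2.419793) = 2.405175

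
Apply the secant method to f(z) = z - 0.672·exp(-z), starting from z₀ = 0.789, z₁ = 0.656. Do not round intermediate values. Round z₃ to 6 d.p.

0.435316

f(z_0) = 0.483711, f(z_1) = 0.307284
z_2 = 0.656000 - (0.307284)·(0.656000 - 0.789000)/(0.307284 - (0.483711)) = 0.424354; f(z_2) = -0.015264
z_3 = 0.424354 - (-0.015264)·(0.424354 - 0.656000)/(-0.015264 - (0.307284)) = 0.435316; f(z_3) = 0.000491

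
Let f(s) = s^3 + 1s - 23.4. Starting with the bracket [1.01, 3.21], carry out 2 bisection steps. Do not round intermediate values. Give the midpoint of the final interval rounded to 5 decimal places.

f(1.010000) = -21.359699, f(3.210000) = 12.886161 (opposite signs)
step 1: m = 2.110000, f(m) = -11.896069 < 0 → root in [2.110000, 3.210000]
step 2: m = 2.660000, f(m) = -1.918904 < 0 → root in [2.660000, 3.210000]
Midpoint of [2.660000, 3.210000] = 2.935000

2.93500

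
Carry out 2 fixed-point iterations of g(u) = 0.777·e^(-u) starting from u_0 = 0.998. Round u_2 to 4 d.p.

0.5835

u_1 = g(0.998000) = 0.286415
u_2 = g(0.286415) = 0.583489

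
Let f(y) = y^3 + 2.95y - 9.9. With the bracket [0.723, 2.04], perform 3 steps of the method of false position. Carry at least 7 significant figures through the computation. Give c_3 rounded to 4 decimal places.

False-position update: c = (a·f(b) − b·f(a))/(f(b) − f(a)); replace the endpoint whose sign matches f(c).
f(0.723000) = -7.389217, f(2.040000) = 4.607664
step 1: c = 1.534177, f(c) = -1.763183 < 0 → new bracket [1.534177, 2.040000]
step 2: c = 1.674168, f(c) = -0.268784 < 0 → new bracket [1.674168, 2.040000]
step 3: c = 1.694332, f(c) = -0.037698 < 0 → new bracket [1.694332, 2.040000]

1.6943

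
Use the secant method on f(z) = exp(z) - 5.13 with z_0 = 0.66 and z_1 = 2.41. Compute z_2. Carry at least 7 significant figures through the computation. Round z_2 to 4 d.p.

f(z_0) = -3.195208, f(z_1) = 6.003961
z_2 = 2.410000 - (6.003961)·(2.410000 - 0.660000)/(6.003961 - (-3.195208)) = 1.267839; f(z_2) = -1.576834

1.2678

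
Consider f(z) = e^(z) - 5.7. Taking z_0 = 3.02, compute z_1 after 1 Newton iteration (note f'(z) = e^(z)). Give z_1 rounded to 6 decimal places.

Newton update: z ← z − f(z)/f'(z).
z_0 = 3.020000: f = 14.791292, f' = 20.491292 → z_1 = 3.020000 - (14.791292)/(20.491292) = 2.298167

2.298167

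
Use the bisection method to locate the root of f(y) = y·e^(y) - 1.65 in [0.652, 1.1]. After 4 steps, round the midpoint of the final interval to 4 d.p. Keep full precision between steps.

0.7780

f(0.652000) = -0.398567, f(1.100000) = 1.654583 (opposite signs)
step 1: m = 0.876000, f(m) = 0.453517 > 0 → root in [0.652000, 0.876000]
step 2: m = 0.764000, f(m) = -0.009809 < 0 → root in [0.764000, 0.876000]
step 3: m = 0.820000, f(m) = 0.211810 > 0 → root in [0.764000, 0.820000]
step 4: m = 0.792000, f(m) = 0.098584 > 0 → root in [0.764000, 0.792000]
Midpoint of [0.764000, 0.792000] = 0.778000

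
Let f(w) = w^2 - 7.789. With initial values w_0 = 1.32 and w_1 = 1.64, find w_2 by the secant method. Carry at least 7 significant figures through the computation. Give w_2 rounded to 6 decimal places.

3.362770

f(w_0) = -6.046600, f(w_1) = -5.099400
w_2 = 1.640000 - (-5.099400)·(1.640000 - 1.320000)/(-5.099400 - (-6.046600)) = 3.362770; f(w_2) = 3.519224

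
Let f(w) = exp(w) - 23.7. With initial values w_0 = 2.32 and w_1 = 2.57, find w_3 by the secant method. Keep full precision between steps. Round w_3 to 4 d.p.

f(w_0) = -13.524326, f(w_1) = -10.634176
w_2 = 2.570000 - (-10.634176)·(2.570000 - 2.320000)/(-10.634176 - (-13.524326)) = 3.489864; f(w_2) = 9.081476
w_3 = 3.489864 - (9.081476)·(3.489864 - 2.570000)/(9.081476 - (-10.634176)) = 3.066154; f(w_3) = -2.240797

3.0662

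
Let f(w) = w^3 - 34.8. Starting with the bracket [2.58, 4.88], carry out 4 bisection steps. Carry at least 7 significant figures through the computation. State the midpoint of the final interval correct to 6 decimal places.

3.226875

f(2.580000) = -17.626488, f(4.880000) = 81.414272 (opposite signs)
step 1: m = 3.730000, f(m) = 17.095117 > 0 → root in [2.580000, 3.730000]
step 2: m = 3.155000, f(m) = -3.395051 < 0 → root in [3.155000, 3.730000]
step 3: m = 3.442500, f(m) = 5.996401 > 0 → root in [3.155000, 3.442500]
step 4: m = 3.298750, f(m) = 1.096178 > 0 → root in [3.155000, 3.298750]
Midpoint of [3.155000, 3.298750] = 3.226875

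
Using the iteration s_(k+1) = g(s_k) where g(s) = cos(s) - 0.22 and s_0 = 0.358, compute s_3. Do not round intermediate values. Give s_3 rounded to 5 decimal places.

0.64076

s_1 = g(0.358000) = 0.716599
s_2 = g(0.716599) = 0.534044
s_3 = g(0.534044) = 0.640756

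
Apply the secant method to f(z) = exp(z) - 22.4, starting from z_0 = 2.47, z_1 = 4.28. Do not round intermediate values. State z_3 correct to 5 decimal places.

2.95135

f(z_0) = -10.577553, f(z_1) = 49.840440
z_2 = 4.280000 - (49.840440)·(4.280000 - 2.470000)/(49.840440 - (-10.577553)) = 2.786882; f(z_2) = -6.169666
z_3 = 2.786882 - (-6.169666)·(2.786882 - 4.280000)/(-6.169666 - (49.840440)) = 2.951353; f(z_3) = -3.268179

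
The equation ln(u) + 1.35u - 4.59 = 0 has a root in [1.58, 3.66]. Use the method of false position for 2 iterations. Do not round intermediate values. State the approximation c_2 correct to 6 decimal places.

f(1.580000) = -1.999575, f(3.660000) = 1.648463
step 1: c = 2.720097, f(c) = 0.082798 > 0 → new bracket [1.580000, 2.720097]
step 2: c = 2.674765, f(c) = 0.004794 > 0 → new bracket [1.580000, 2.674765]

2.674765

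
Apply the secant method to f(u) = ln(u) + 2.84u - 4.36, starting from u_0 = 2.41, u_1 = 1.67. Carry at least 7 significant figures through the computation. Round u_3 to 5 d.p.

1.41358

Secant update: u_(k+1) = u_k − f(u_k)·(u_k − u_(k-1))/(f(u_k) − f(u_(k-1))).
f(u_0) = 3.364027, f(u_1) = 0.895624
u_2 = 1.670000 - (0.895624)·(1.670000 - 2.410000)/(0.895624 - (3.364027)) = 1.401502; f(u_2) = -0.042190
u_3 = 1.401502 - (-0.042190)·(1.401502 - 1.670000)/(-0.042190 - (0.895624)) = 1.413581; f(u_3) = 0.000696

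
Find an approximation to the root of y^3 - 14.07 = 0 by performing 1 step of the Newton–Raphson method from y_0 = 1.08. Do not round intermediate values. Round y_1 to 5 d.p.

Newton update: y ← y − f(y)/f'(y).
f'(y) = 3y^2
y_0 = 1.080000: f = -12.810288, f' = 3.499200 → y_1 = 1.080000 - (-12.810288)/(3.499200) = 4.740919

4.74092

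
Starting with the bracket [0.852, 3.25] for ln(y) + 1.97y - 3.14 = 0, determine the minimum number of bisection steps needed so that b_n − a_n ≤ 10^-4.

Initial width b − a = 3.25 − 0.852 = 2.398000.
After n steps the width is (b−a)/2^n; need (b−a)/2^n ≤ 10^-4.
So n ≥ log₂(2.398000/10^-4) = log₂(23980.0000) ≈ 14.5495.
Hence n = 15.

15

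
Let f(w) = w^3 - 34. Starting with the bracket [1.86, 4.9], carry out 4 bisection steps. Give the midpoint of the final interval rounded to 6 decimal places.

3.285000

f(1.860000) = -27.565144, f(4.900000) = 83.649000 (opposite signs)
step 1: m = 3.380000, f(m) = 4.614472 > 0 → root in [1.860000, 3.380000]
step 2: m = 2.620000, f(m) = -16.015272 < 0 → root in [2.620000, 3.380000]
step 3: m = 3.000000, f(m) = -7.000000 < 0 → root in [3.000000, 3.380000]
step 4: m = 3.190000, f(m) = -1.538241 < 0 → root in [3.190000, 3.380000]
Midpoint of [3.190000, 3.380000] = 3.285000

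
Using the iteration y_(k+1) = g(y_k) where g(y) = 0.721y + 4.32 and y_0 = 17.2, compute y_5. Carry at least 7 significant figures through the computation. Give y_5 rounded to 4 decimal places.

y_1 = g(17.200000) = 16.721200
y_2 = g(16.721200) = 16.375985
y_3 = g(16.375985) = 16.127085
y_4 = g(16.127085) = 15.947629
y_5 = g(15.947629) = 15.818240

15.8182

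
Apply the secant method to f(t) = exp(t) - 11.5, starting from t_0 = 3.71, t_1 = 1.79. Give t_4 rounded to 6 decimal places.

2.418030

Secant update: t_(k+1) = t_k − f(t_k)·(t_k − t_(k-1))/(f(t_k) − f(t_(k-1))).
f(t_0) = 29.353807, f(t_1) = -5.510548
t_2 = 1.790000 - (-5.510548)·(1.790000 - 3.710000)/(-5.510548 - (29.353807)) = 2.093469; f(t_2) = -3.386989
t_3 = 2.093469 - (-3.386989)·(2.093469 - 1.790000)/(-3.386989 - (-5.510548)) = 2.577490; f(t_3) = 1.664053
t_4 = 2.577490 - (1.664053)·(2.577490 - 2.093469)/(1.664053 - (-3.386989)) = 2.418030; f(t_4) = -0.276268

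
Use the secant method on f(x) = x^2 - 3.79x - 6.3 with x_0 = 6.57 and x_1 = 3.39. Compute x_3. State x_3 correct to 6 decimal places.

5.199569

Secant update: x_(k+1) = x_k − f(x_k)·(x_k − x_(k-1))/(f(x_k) − f(x_(k-1))).
f(x_0) = 11.964600, f(x_1) = -7.656000
x_2 = 3.390000 - (-7.656000)·(3.390000 - 6.570000)/(-7.656000 - (11.964600)) = 4.630843; f(x_2) = -2.406189
x_3 = 4.630843 - (-2.406189)·(4.630843 - 3.390000)/(-2.406189 - (-7.656000)) = 5.199569; f(x_3) = 1.029148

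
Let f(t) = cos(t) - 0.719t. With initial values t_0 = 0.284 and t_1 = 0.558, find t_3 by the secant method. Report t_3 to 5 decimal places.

f(t_0) = 0.755746, f(t_1) = 0.447114
t_2 = 0.558000 - (0.447114)·(0.558000 - 0.284000)/(0.447114 - (0.755746)) = 0.954942; f(t_2) = -0.108947
t_3 = 0.954942 - (-0.108947)·(0.954942 - 0.558000)/(-0.108947 - (0.447114)) = 0.877170; f(t_3) = 0.008644

0.87717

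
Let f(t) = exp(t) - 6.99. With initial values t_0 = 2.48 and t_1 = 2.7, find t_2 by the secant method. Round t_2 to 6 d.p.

2.109304

Secant update: t_(k+1) = t_k − f(t_k)·(t_k − t_(k-1))/(f(t_k) − f(t_(k-1))).
f(t_0) = 4.951264, f(t_1) = 7.889732
t_2 = 2.700000 - (7.889732)·(2.700000 - 2.480000)/(7.889732 - (4.951264)) = 2.109304; f(t_2) = 1.252502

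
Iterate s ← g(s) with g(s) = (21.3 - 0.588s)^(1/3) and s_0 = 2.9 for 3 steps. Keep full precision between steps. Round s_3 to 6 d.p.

s_1 = g(2.900000) = 2.695961
s_2 = g(2.695961) = 2.701452
s_3 = g(2.701452) = 2.701305

2.701305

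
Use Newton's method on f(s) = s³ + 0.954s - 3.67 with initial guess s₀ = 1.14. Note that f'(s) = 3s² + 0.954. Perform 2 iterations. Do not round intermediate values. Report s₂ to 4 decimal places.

Newton update: s ← s − f(s)/f'(s).
s_0 = 1.140000: f = -1.100896, f' = 4.852800 → s_1 = 1.140000 - (-1.100896)/(4.852800) = 1.366858
s_1 = 1.366858: f = 0.187684, f' = 6.558902 → s_2 = 1.366858 - (0.187684)/(6.558902) = 1.338243

1.3382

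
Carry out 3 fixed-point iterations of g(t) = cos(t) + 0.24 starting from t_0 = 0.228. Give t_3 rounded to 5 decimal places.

1.07141

t_1 = g(0.228000) = 1.214120
t_2 = g(1.214120) = 0.589161
t_3 = g(0.589161) = 1.071407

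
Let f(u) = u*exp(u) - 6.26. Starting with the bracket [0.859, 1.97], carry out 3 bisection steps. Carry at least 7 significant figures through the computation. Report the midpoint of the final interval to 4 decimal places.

f(0.859000) = -4.232074, f(1.970000) = 7.866233 (opposite signs)
step 1: m = 1.414500, f(m) = -0.440141 < 0 → root in [1.414500, 1.970000]
step 2: m = 1.692250, f(m) = 2.931774 > 0 → root in [1.414500, 1.692250]
step 3: m = 1.553375, f(m) = 1.083422 > 0 → root in [1.414500, 1.553375]
Midpoint of [1.414500, 1.553375] = 1.483937

1.4839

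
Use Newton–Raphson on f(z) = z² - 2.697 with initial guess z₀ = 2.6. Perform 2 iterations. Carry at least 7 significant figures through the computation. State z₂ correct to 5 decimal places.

Newton update: z ← z − f(z)/f'(z).
f'(z) = 2z
z_0 = 2.600000: f = 4.063000, f' = 5.200000 → z_1 = 2.600000 - (4.063000)/(5.200000) = 1.818654
z_1 = 1.818654: f = 0.610502, f' = 3.637308 → z_2 = 1.818654 - (0.610502)/(3.637308) = 1.650809

1.65081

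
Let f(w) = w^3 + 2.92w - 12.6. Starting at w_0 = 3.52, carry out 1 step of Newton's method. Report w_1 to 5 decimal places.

Newton update: w ← w − f(w)/f'(w).
f'(w) = 3w^2 + 2.92
w_0 = 3.520000: f = 41.292608, f' = 40.091200 → w_1 = 3.520000 - (41.292608)/(40.091200) = 2.490033

2.49003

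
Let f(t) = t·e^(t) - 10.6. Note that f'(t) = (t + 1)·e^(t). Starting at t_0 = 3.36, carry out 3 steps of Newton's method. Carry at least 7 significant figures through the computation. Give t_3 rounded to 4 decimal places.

1.8576

t_0 = 3.360000: f = 86.131681, f' = 125.520872 → t_1 = 3.360000 - (86.131681)/(125.520872) = 2.673806
t_1 = 2.673806: f = 28.156900, f' = 53.251931 → t_2 = 2.673806 - (28.156900)/(53.251931) = 2.145057
t_2 = 2.145057: f = 7.724210, f' = 26.866738 → t_3 = 2.145057 - (7.724210)/(26.866738) = 1.857556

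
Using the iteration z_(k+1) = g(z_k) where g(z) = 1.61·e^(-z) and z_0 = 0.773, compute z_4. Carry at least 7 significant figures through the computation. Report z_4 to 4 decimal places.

z_1 = g(0.773000) = 0.743218
z_2 = g(0.743218) = 0.765685
z_3 = g(0.765685) = 0.748674
z_4 = g(0.748674) = 0.761519

0.7615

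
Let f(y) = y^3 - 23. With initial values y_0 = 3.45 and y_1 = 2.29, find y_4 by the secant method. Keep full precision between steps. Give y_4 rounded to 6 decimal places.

f(y_0) = 18.063625, f(y_1) = -10.991011
y_2 = 2.290000 - (-10.991011)·(2.290000 - 3.450000)/(-10.991011 - (18.063625)) = 2.728814; f(y_2) = -2.680095
y_3 = 2.728814 - (-2.680095)·(2.728814 - 2.290000)/(-2.680095 - (-10.991011)) = 2.870322; f(y_3) = 0.647858
y_4 = 2.870322 - (0.647858)·(2.870322 - 2.728814)/(0.647858 - (-2.680095)) = 2.842774; f(y_4) = -0.026502

2.842774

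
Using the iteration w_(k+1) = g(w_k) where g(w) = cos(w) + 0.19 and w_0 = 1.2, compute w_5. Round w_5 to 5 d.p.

w_1 = g(1.200000) = 0.552358
w_2 = g(0.552358) = 1.041290
w_3 = g(1.041290) = 0.695108
w_4 = g(0.695108) = 0.957985
w_5 = g(0.957985) = 0.765170

0.76517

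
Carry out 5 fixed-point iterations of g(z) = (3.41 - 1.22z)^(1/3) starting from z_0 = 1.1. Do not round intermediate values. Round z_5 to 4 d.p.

z_1 = g(1.100000) = 1.274041
z_2 = g(1.274041) = 1.228854
z_3 = g(1.228854) = 1.240904
z_4 = g(1.240904) = 1.237714
z_5 = g(1.237714) = 1.238560

1.2386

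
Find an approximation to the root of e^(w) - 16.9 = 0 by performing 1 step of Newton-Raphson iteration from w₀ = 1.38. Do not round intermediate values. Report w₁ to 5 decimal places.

4.63168

f'(w) = e^(w)
w_0 = 1.380000: f = -12.925098, f' = 3.974902 → w_1 = 1.380000 - (-12.925098)/(3.974902) = 4.631678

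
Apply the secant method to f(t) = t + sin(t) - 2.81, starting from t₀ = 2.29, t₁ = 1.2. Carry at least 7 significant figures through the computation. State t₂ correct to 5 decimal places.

2.01180

Secant update: t_(k+1) = t_k − f(t_k)·(t_k − t_(k-1))/(f(t_k) − f(t_(k-1))).
f(t_0) = 0.232331, f(t_1) = -0.677961
t_2 = 1.200000 - (-0.677961)·(1.200000 - 2.290000)/(-0.677961 - (0.232331)) = 2.011803; f(t_2) = 0.106125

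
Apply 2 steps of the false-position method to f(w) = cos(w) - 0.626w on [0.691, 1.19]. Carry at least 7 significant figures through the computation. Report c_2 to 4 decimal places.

0.9404

False-position update: c = (a·f(b) − b·f(a))/(f(b) − f(a)); replace the endpoint whose sign matches f(c).
f(0.691000) = 0.338043, f(1.190000) = -0.373280
step 1: c = 0.928140, f(c) = 0.018308 > 0 → new bracket [0.928140, 1.190000]
step 2: c = 0.940383, f(c) = 0.000799 > 0 → new bracket [0.940383, 1.190000]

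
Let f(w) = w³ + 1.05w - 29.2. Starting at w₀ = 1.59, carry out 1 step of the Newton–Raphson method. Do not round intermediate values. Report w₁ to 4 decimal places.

4.3130

f'(w) = 3w² + 1.05
w_0 = 1.590000: f = -23.510821, f' = 8.634300 → w_1 = 1.590000 - (-23.510821)/(8.634300) = 4.312956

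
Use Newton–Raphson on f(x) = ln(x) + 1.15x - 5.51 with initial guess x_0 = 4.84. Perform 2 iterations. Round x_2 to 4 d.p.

3.6625

f'(x) = 1/x + 1.15
x_0 = 4.840000: f = 1.632915, f' = 1.356612 → x_1 = 4.840000 - (1.632915)/(1.356612) = 3.636328
x_1 = 3.636328: f = -0.037248, f' = 1.425003 → x_2 = 3.636328 - (-0.037248)/(1.425003) = 3.662467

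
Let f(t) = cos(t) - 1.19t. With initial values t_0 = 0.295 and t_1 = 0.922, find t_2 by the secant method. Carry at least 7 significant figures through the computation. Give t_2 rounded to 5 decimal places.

0.64069

f(t_0) = 0.605752, f(t_1) = -0.492952
t_2 = 0.922000 - (-0.492952)·(0.922000 - 0.295000)/(-0.492952 - (0.605752)) = 0.640686; f(t_2) = 0.039270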